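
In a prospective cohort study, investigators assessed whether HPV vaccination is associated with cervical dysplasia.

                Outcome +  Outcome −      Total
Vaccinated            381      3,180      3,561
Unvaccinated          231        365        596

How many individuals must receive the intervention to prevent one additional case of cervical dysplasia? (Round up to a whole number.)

Risk in treated group = 381/3561 = 0.10699; risk in control = 231/596 = 0.38758.
Absolute risk reduction = 0.38758 − 0.10699 = 0.28059
NNT = 1 / ARR = 1 / 0.28059 = 3.564 → round up → 4

4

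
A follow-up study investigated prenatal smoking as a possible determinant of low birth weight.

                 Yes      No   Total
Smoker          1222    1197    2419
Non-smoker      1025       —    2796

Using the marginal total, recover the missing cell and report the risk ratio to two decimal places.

1.38

The missing cell is in the unexposed row: 2796 − 1025 = 1771.
So a = 1222, b = 1197, c = 1025, d = 1771.
RR = [a/(a+b)] / [c/(c+d)] = (1222/2419) / (1025/2796) = 0.50517/0.36660 = 1.37800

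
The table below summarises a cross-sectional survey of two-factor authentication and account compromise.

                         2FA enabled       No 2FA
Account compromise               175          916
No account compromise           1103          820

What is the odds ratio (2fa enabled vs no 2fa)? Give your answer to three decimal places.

Reading the table with exposure as columns: a = 175 (2FA enabled, case), b = 1103 (2FA enabled, non-case), c = 916 (No 2FA, case), d = 820.
OR = (a·d)/(b·c) = (175 × 820) / (1103 × 916) = 143500 / 1010348 = 0.14203
Exposure is associated with lower odds of account compromise (OR = 0.14 < 1).

0.142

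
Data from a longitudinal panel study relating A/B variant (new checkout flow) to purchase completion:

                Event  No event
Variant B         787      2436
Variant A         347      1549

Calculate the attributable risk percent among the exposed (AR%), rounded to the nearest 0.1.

Cells: a = 787, b = 2436, c = 347, d = 1549.
Risk in exposed = 787/3223 = 0.24418; risk in unexposed = 347/1896 = 0.18302.
RR = 0.24418/0.18302 = 1.33421
AR% = (RR − 1)/RR × 100 = (1.33421 − 1)/1.33421 × 100 = 25.0491%

25.0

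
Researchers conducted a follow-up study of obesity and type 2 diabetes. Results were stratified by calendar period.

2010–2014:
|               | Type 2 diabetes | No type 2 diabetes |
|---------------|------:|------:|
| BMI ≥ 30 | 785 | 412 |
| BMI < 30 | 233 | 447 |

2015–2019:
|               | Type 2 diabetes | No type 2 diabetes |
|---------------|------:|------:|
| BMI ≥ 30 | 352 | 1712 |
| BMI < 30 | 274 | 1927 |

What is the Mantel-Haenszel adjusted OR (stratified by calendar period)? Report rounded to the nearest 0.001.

2.147

OR_MH = Σ(aᵢdᵢ/nᵢ) / Σ(bᵢcᵢ/nᵢ), where nᵢ is the stratum total.
Stratum 1 (2010–2014): n = 1877; a·d/n = 785·447/1877 = 186.9446; b·c/n = 412·233/1877 = 51.1433
Stratum 2 (2015–2019): n = 4265; a·d/n = 352·1927/4265 = 159.0396; b·c/n = 1712·274/4265 = 109.9855
OR_MH = (186.9446 + 159.0396) / (51.1433 + 109.9855) = 345.9842 / 161.1288 = 2.14725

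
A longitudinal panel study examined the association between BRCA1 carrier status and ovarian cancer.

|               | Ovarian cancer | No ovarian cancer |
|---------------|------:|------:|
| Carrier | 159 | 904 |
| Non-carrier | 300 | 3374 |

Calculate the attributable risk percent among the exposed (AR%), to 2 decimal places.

Cells: a = 159, b = 904, c = 300, d = 3374.
Risk in exposed = 159/1063 = 0.14958; risk in unexposed = 300/3674 = 0.08165.
RR = 0.14958/0.08165 = 1.83182
AR% = (RR − 1)/RR × 100 = (1.83182 − 1)/1.83182 × 100 = 45.4094%

45.41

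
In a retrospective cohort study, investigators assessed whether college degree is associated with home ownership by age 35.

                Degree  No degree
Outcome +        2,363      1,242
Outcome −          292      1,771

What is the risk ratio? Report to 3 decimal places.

Reading the table with exposure as columns: a = 2363 (Degree, case), b = 292 (Degree, non-case), c = 1242 (No degree, case), d = 1771.
Risk in exposed = 2363/2655 = 0.89002; risk in unexposed = 1242/3013 = 0.41221.
RR = 0.89002 / 0.41221 = 2.15912
The risk among the exposed is 2.16 times that among the unexposed.

2.159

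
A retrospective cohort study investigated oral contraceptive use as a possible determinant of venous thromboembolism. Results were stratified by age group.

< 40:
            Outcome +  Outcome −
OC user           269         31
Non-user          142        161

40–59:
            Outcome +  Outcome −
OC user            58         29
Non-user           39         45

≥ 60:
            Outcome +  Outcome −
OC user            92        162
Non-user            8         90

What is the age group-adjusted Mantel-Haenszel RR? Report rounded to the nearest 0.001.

RR_MH = Σ(aᵢ·n₀ᵢ/nᵢ) / Σ(cᵢ·n₁ᵢ/nᵢ), with n₁ᵢ = aᵢ+bᵢ (exposed), n₀ᵢ = cᵢ+dᵢ (unexposed), nᵢ = n₁ᵢ+n₀ᵢ.
Stratum 1 (< 40): n₁ = 300, n₀ = 303, n = 603; a·n₀/n = 269·303/603 = 135.1692; c·n₁/n = 142·300/603 = 70.6468
Stratum 2 (40–59): n₁ = 87, n₀ = 84, n = 171; a·n₀/n = 58·84/171 = 28.4912; c·n₁/n = 39·87/171 = 19.8421
Stratum 3 (≥ 60): n₁ = 254, n₀ = 98, n = 352; a·n₀/n = 92·98/352 = 25.6136; c·n₁/n = 8·254/352 = 5.7727
RR_MH = (135.1692 + 28.4912 + 25.6136) / (70.6468 + 19.8421 + 5.7727) = 189.2740 / 96.2616 = 1.96625

1.966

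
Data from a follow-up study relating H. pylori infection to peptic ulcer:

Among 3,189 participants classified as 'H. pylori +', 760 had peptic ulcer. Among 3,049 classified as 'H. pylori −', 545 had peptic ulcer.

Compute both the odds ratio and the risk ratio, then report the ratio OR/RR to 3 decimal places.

1.078

From the description: a = 760, b = 2429, c = 545, d = 2504.
OR = (760·2504)/(2429·545) = 1903040/1323805 = 1.43755
Risk in exposed = 760/3189 = 0.23832; risk in unexposed = 545/3049 = 0.17875; RR = 1.33328
OR/RR = 1.43755 / 1.33328 = 1.07821
The outcome is not rare, so the OR lies further from 1 than the RR.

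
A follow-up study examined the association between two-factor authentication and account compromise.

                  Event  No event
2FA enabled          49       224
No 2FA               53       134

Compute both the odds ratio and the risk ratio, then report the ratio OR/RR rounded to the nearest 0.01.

0.87

Cells: a = 49, b = 224, c = 53, d = 134.
OR = (49·134)/(224·53) = 6566/11872 = 0.55307
Risk in exposed = 49/273 = 0.17949; risk in unexposed = 53/187 = 0.28342; RR = 0.63328
OR/RR = 0.55307 / 0.63328 = 0.87333
The outcome is not rare, so the OR lies further from 1 than the RR.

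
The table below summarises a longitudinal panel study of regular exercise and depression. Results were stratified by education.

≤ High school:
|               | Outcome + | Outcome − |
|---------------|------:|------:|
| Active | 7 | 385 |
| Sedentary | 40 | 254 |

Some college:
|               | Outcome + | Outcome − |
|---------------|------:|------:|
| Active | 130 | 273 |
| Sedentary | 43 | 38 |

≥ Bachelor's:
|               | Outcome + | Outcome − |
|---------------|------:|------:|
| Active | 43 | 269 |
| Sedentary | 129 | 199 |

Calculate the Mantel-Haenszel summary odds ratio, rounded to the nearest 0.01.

OR_MH = Σ(aᵢdᵢ/nᵢ) / Σ(bᵢcᵢ/nᵢ), where nᵢ is the stratum total.
Stratum 1 (≤ High school): n = 686; a·d/n = 7·254/686 = 2.5918; b·c/n = 385·40/686 = 22.4490
Stratum 2 (Some college): n = 484; a·d/n = 130·38/484 = 10.2066; b·c/n = 273·43/484 = 24.2541
Stratum 3 (≥ Bachelor's): n = 640; a·d/n = 43·199/640 = 13.3703; b·c/n = 269·129/640 = 54.2203
OR_MH = (2.5918 + 10.2066 + 13.3703) / (22.4490 + 24.2541 + 54.2203) = 26.1688 / 100.9234 = 0.25929

0.26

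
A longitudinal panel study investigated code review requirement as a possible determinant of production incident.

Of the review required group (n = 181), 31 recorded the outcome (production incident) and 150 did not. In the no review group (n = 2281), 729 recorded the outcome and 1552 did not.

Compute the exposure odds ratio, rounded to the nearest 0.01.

0.44

From the description: a = 31, b = 150, c = 729, d = 1552.
OR = (a·d)/(b·c) = (31 × 1552) / (150 × 729) = 48112 / 109350 = 0.43998
Exposure is associated with lower odds of production incident (OR = 0.44 < 1).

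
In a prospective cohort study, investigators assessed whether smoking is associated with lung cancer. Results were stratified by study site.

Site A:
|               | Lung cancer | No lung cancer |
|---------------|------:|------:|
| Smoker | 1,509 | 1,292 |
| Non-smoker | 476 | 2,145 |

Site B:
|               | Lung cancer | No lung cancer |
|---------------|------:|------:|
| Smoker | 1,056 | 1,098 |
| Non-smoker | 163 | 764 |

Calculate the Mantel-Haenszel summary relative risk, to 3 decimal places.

RR_MH = Σ(aᵢ·n₀ᵢ/nᵢ) / Σ(cᵢ·n₁ᵢ/nᵢ), with n₁ᵢ = aᵢ+bᵢ (exposed), n₀ᵢ = cᵢ+dᵢ (unexposed), nᵢ = n₁ᵢ+n₀ᵢ.
Stratum 1 (Site A): n₁ = 2801, n₀ = 2621, n = 5422; a·n₀/n = 1509·2621/5422 = 729.4520; c·n₁/n = 476·2801/5422 = 245.9011
Stratum 2 (Site B): n₁ = 2154, n₀ = 927, n = 3081; a·n₀/n = 1056·927/3081 = 317.7254; c·n₁/n = 163·2154/3081 = 113.9572
RR_MH = (729.4520 + 317.7254) / (245.9011 + 113.9572) = 1047.1775 / 359.8583 = 2.90997

2.910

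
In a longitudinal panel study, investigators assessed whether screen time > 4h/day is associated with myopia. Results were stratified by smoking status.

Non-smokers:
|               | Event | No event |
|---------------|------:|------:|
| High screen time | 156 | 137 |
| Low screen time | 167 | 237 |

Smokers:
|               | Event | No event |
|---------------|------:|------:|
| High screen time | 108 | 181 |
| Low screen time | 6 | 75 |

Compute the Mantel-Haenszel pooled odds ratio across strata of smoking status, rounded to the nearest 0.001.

OR_MH = Σ(aᵢdᵢ/nᵢ) / Σ(bᵢcᵢ/nᵢ), where nᵢ is the stratum total.
Stratum 1 (Non-smokers): n = 697; a·d/n = 156·237/697 = 53.0445; b·c/n = 137·167/697 = 32.8250
Stratum 2 (Smokers): n = 370; a·d/n = 108·75/370 = 21.8919; b·c/n = 181·6/370 = 2.9351
OR_MH = (53.0445 + 21.8919) / (32.8250 + 2.9351) = 74.9364 / 35.7601 = 2.09553

2.096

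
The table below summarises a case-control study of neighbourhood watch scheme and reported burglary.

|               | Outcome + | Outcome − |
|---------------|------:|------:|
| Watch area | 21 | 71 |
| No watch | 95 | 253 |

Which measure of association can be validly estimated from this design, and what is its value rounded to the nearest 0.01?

0.79

Cells: a = 21, b = 71, c = 95, d = 253.
This is a case-control study: participants were sampled on outcome status, so risks in the source population cannot be estimated directly — relative risk is not valid here. The odds ratio is the appropriate measure.
OR = (a·d)/(b·c) = (21 × 253) / (71 × 95) = 5313 / 6745 = 0.78769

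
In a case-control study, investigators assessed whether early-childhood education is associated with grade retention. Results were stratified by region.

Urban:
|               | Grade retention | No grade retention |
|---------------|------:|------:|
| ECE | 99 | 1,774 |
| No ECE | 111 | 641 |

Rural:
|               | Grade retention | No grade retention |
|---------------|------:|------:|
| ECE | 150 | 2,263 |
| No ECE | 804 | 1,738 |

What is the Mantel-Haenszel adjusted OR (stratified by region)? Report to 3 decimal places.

0.174

OR_MH = Σ(aᵢdᵢ/nᵢ) / Σ(bᵢcᵢ/nᵢ), where nᵢ is the stratum total.
Stratum 1 (Urban): n = 2625; a·d/n = 99·641/2625 = 24.1749; b·c/n = 1774·111/2625 = 75.0149
Stratum 2 (Rural): n = 4955; a·d/n = 150·1738/4955 = 52.6135; b·c/n = 2263·804/4955 = 367.1952
OR_MH = (24.1749 + 52.6135) / (75.0149 + 367.1952) = 76.7884 / 442.2100 = 0.17365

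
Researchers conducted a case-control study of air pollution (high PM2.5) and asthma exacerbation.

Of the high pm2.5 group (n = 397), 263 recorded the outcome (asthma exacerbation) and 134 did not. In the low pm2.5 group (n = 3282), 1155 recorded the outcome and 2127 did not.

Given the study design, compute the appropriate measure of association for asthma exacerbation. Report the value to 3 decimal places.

3.614

From the description: a = 263, b = 134, c = 1155, d = 2127.
This is a case-control study: participants were sampled on outcome status, so risks in the source population cannot be estimated directly — relative risk is not valid here. The odds ratio is the appropriate measure.
OR = (a·d)/(b·c) = (263 × 2127) / (134 × 1155) = 559401 / 154770 = 3.61440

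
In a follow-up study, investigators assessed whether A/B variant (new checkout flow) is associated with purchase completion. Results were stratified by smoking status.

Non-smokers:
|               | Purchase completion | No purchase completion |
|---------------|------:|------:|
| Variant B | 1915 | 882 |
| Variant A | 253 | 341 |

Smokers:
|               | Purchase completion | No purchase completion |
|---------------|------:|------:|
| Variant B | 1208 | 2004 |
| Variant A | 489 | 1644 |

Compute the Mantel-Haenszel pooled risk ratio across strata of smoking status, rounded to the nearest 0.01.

RR_MH = Σ(aᵢ·n₀ᵢ/nᵢ) / Σ(cᵢ·n₁ᵢ/nᵢ), with n₁ᵢ = aᵢ+bᵢ (exposed), n₀ᵢ = cᵢ+dᵢ (unexposed), nᵢ = n₁ᵢ+n₀ᵢ.
Stratum 1 (Non-smokers): n₁ = 2797, n₀ = 594, n = 3391; a·n₀/n = 1915·594/3391 = 335.4497; c·n₁/n = 253·2797/3391 = 208.6821
Stratum 2 (Smokers): n₁ = 3212, n₀ = 2133, n = 5345; a·n₀/n = 1208·2133/5345 = 482.0700; c·n₁/n = 489·3212/5345 = 293.8574
RR_MH = (335.4497 + 482.0700) / (208.6821 + 293.8574) = 817.5197 / 502.5395 = 1.62678

1.63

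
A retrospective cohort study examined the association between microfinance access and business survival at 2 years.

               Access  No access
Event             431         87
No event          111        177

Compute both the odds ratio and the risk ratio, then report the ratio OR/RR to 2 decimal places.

3.27

Reading the table with exposure as columns: a = 431 (Access, case), b = 111 (Access, non-case), c = 87 (No access, case), d = 177.
OR = (431·177)/(111·87) = 76287/9657 = 7.89966
Risk in exposed = 431/542 = 0.79520; risk in unexposed = 87/264 = 0.32955; RR = 2.41303
OR/RR = 7.89966 / 2.41303 = 3.27375
The outcome is not rare, so the OR lies further from 1 than the RR.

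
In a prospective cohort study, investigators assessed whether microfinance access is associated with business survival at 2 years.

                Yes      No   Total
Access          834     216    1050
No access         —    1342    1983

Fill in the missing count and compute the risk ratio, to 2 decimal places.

2.46

The missing cell is in the unexposed row: 1983 − 1342 = 641.
So a = 834, b = 216, c = 641, d = 1342.
RR = [a/(a+b)] / [c/(c+d)] = (834/1050) / (641/1983) = 0.79429/0.32325 = 2.45721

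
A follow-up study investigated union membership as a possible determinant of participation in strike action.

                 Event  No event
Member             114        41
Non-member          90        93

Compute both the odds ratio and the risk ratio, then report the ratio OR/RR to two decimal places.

Cells: a = 114, b = 41, c = 90, d = 93.
OR = (114·93)/(41·90) = 10602/3690 = 2.87317
Risk in exposed = 114/155 = 0.73548; risk in unexposed = 90/183 = 0.49180; RR = 1.49548
OR/RR = 2.87317 / 1.49548 = 1.92123
The outcome is not rare, so the OR lies further from 1 than the RR.

1.92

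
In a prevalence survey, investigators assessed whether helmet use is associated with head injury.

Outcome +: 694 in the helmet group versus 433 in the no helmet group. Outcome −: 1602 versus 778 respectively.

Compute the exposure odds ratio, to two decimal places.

From the description: a = 694, b = 1602, c = 433, d = 778.
OR = (a·d)/(b·c) = (694 × 778) / (1602 × 433) = 539932 / 693666 = 0.77837
Exposure is associated with lower odds of head injury (OR = 0.78 < 1).

0.78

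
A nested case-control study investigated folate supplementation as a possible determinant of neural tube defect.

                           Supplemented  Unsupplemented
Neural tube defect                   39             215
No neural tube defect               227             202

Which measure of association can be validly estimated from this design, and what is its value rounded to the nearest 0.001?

Reading the table with exposure as columns: a = 39 (Supplemented, case), b = 227 (Supplemented, non-case), c = 215 (Unsupplemented, case), d = 202.
This is a nested case-control study: participants were sampled on outcome status, so risks in the source population cannot be estimated directly — relative risk is not valid here. The odds ratio is the appropriate measure.
OR = (a·d)/(b·c) = (39 × 202) / (227 × 215) = 7878 / 48805 = 0.16142

0.161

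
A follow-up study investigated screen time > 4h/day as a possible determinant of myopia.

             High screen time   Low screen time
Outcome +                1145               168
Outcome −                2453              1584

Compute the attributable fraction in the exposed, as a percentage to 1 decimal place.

69.9

Reading the table with exposure as columns: a = 1145 (High screen time, case), b = 2453 (High screen time, non-case), c = 168 (Low screen time, case), d = 1584.
Risk in exposed = 1145/3598 = 0.31823; risk in unexposed = 168/1752 = 0.09589.
RR = 0.31823/0.09589 = 3.31871
AR% = (RR − 1)/RR × 100 = (3.31871 − 1)/3.31871 × 100 = 69.8678%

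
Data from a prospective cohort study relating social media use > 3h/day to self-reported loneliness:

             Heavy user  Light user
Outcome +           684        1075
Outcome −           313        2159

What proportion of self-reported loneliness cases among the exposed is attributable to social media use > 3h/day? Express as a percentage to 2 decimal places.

51.55

Reading the table with exposure as columns: a = 684 (Heavy user, case), b = 313 (Heavy user, non-case), c = 1075 (Light user, case), d = 2159.
Risk in exposed = 684/997 = 0.68606; risk in unexposed = 1075/3234 = 0.33241.
RR = 0.68606/0.33241 = 2.06392
AR% = (RR − 1)/RR × 100 = (2.06392 − 1)/2.06392 × 100 = 51.5485%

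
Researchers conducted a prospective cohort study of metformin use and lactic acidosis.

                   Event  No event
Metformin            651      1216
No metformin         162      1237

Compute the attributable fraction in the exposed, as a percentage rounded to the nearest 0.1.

66.8

Cells: a = 651, b = 1216, c = 162, d = 1237.
Risk in exposed = 651/1867 = 0.34869; risk in unexposed = 162/1399 = 0.11580.
RR = 0.34869/0.11580 = 3.01120
AR% = (RR − 1)/RR × 100 = (3.01120 − 1)/3.01120 × 100 = 66.7906%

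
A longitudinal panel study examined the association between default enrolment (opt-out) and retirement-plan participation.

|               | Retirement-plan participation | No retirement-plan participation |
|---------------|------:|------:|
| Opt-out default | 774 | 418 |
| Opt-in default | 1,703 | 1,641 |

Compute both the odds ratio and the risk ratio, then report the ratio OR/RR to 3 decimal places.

1.399

Cells: a = 774, b = 418, c = 1703, d = 1641.
OR = (774·1641)/(418·1703) = 1270134/711854 = 1.78426
Risk in exposed = 774/1192 = 0.64933; risk in unexposed = 1703/3344 = 0.50927; RR = 1.27502
OR/RR = 1.78426 / 1.27502 = 1.39940
The outcome is not rare, so the OR lies further from 1 than the RR.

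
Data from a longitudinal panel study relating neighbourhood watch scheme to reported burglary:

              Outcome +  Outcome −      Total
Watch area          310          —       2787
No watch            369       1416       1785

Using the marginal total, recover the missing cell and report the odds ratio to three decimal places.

The missing cell is in the exposed row: 2787 − 310 = 2477.
So a = 310, b = 2477, c = 369, d = 1416.
OR = (a·d)/(b·c) = (310 × 1416) / (2477 × 369) = 438960 / 914013 = 0.48026

0.480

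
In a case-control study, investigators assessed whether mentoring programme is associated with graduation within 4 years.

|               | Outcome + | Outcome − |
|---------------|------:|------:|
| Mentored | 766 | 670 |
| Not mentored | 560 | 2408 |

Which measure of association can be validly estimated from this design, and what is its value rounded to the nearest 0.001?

Cells: a = 766, b = 670, c = 560, d = 2408.
This is a case-control study: participants were sampled on outcome status, so risks in the source population cannot be estimated directly — relative risk is not valid here. The odds ratio is the appropriate measure.
OR = (a·d)/(b·c) = (766 × 2408) / (670 × 560) = 1844528 / 375200 = 4.91612

4.916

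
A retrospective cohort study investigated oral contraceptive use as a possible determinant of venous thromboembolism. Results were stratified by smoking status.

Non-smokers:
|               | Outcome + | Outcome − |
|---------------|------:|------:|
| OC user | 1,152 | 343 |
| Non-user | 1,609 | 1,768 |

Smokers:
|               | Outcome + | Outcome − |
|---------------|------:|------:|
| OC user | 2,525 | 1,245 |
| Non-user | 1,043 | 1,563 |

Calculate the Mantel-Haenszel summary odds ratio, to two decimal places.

OR_MH = Σ(aᵢdᵢ/nᵢ) / Σ(bᵢcᵢ/nᵢ), where nᵢ is the stratum total.
Stratum 1 (Non-smokers): n = 4872; a·d/n = 1152·1768/4872 = 418.0493; b·c/n = 343·1609/4872 = 113.2773
Stratum 2 (Smokers): n = 6376; a·d/n = 2525·1563/6376 = 618.9735; b·c/n = 1245·1043/6376 = 203.6598
OR_MH = (418.0493 + 618.9735) / (113.2773 + 203.6598) = 1037.0228 / 316.9371 = 3.27201

3.27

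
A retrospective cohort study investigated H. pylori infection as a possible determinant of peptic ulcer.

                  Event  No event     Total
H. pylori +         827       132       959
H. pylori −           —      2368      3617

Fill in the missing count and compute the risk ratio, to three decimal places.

2.497

The missing cell is in the unexposed row: 3617 − 2368 = 1249.
So a = 827, b = 132, c = 1249, d = 2368.
RR = [a/(a+b)] / [c/(c+d)] = (827/959) / (1249/3617) = 0.86236/0.34531 = 2.49731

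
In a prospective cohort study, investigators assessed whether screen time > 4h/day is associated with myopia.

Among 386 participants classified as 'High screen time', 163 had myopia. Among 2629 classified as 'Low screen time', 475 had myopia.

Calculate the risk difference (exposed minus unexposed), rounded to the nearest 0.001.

From the description: a = 163, b = 223, c = 475, d = 2154.
Risk in exposed = 163/386 = 0.422280; risk in unexposed = 475/2629 = 0.180677.
Risk difference = 0.422280 − 0.180677 = 0.241603

0.242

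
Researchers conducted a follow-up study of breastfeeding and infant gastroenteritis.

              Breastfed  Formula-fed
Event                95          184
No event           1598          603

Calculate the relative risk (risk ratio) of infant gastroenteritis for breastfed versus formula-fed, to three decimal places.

0.240

Reading the table with exposure as columns: a = 95 (Breastfed, case), b = 1598 (Breastfed, non-case), c = 184 (Formula-fed, case), d = 603.
Risk in exposed = 95/1693 = 0.05611; risk in unexposed = 184/787 = 0.23380.
RR = 0.05611 / 0.23380 = 0.24001
The risk is 76% lower among the exposed than among the unexposed.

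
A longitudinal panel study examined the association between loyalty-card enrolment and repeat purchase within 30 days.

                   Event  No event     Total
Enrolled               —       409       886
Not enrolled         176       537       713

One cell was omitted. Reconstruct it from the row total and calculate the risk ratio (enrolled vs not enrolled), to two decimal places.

The missing cell is in the exposed row: 886 − 409 = 477.
So a = 477, b = 409, c = 176, d = 537.
RR = [a/(a+b)] / [c/(c+d)] = (477/886) / (176/713) = 0.53837/0.24684 = 2.18103

2.18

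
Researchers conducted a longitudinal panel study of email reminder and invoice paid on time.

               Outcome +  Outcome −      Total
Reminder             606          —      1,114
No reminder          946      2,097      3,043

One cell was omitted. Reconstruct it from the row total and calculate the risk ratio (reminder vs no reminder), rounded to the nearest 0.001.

The missing cell is in the exposed row: 1114 − 606 = 508.
So a = 606, b = 508, c = 946, d = 2097.
RR = [a/(a+b)] / [c/(c+d)] = (606/1114) / (946/3043) = 0.54399/0.31088 = 1.74984

1.750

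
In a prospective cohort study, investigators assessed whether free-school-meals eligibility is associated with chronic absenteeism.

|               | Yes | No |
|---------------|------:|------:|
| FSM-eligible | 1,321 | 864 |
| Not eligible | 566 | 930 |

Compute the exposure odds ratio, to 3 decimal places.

2.512

Cells: a = 1321, b = 864, c = 566, d = 930.
OR = (a·d)/(b·c) = (1321 × 930) / (864 × 566) = 1228530 / 489024 = 2.51221
The odds of chronic absenteeism are about 2.51 times as high in the fsm-eligible group.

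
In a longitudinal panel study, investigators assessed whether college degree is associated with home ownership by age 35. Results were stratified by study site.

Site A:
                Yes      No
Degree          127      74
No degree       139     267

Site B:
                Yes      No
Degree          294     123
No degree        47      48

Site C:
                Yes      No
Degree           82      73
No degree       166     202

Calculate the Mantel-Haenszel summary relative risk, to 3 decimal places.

1.477

RR_MH = Σ(aᵢ·n₀ᵢ/nᵢ) / Σ(cᵢ·n₁ᵢ/nᵢ), with n₁ᵢ = aᵢ+bᵢ (exposed), n₀ᵢ = cᵢ+dᵢ (unexposed), nᵢ = n₁ᵢ+n₀ᵢ.
Stratum 1 (Site A): n₁ = 201, n₀ = 406, n = 607; a·n₀/n = 127·406/607 = 84.9456; c·n₁/n = 139·201/607 = 46.0280
Stratum 2 (Site B): n₁ = 417, n₀ = 95, n = 512; a·n₀/n = 294·95/512 = 54.5508; c·n₁/n = 47·417/512 = 38.2793
Stratum 3 (Site C): n₁ = 155, n₀ = 368, n = 523; a·n₀/n = 82·368/523 = 57.6979; c·n₁/n = 166·155/523 = 49.1969
RR_MH = (84.9456 + 54.5508 + 57.6979) / (46.0280 + 38.2793 + 49.1969) = 197.1943 / 133.5042 = 1.47706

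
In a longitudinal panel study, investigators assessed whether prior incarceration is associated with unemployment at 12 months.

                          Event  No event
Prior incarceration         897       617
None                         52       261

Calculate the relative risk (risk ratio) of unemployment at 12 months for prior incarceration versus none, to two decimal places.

Cells: a = 897, b = 617, c = 52, d = 261.
Risk in exposed = 897/1514 = 0.59247; risk in unexposed = 52/313 = 0.16613.
RR = 0.59247 / 0.16613 = 3.56622
The risk among the exposed is 3.57 times that among the unexposed.

3.57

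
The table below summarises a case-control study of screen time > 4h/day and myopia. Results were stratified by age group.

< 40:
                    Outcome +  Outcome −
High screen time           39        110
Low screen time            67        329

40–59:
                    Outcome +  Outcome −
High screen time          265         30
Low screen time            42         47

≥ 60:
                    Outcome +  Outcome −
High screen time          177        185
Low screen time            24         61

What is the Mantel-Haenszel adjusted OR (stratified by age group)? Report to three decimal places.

2.997

OR_MH = Σ(aᵢdᵢ/nᵢ) / Σ(bᵢcᵢ/nᵢ), where nᵢ is the stratum total.
Stratum 1 (< 40): n = 545; a·d/n = 39·329/545 = 23.5431; b·c/n = 110·67/545 = 13.5229
Stratum 2 (40–59): n = 384; a·d/n = 265·47/384 = 32.4349; b·c/n = 30·42/384 = 3.2812
Stratum 3 (≥ 60): n = 447; a·d/n = 177·61/447 = 24.1544; b·c/n = 185·24/447 = 9.9329
OR_MH = (23.5431 + 32.4349 + 24.1544) / (13.5229 + 3.2812 + 9.9329) = 80.1324 / 26.7371 = 2.99705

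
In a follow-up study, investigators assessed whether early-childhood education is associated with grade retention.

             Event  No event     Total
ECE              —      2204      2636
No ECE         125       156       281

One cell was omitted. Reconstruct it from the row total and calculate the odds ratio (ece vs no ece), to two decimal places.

The missing cell is in the exposed row: 2636 − 2204 = 432.
So a = 432, b = 2204, c = 125, d = 156.
OR = (a·d)/(b·c) = (432 × 156) / (2204 × 125) = 67392 / 275500 = 0.24462

0.24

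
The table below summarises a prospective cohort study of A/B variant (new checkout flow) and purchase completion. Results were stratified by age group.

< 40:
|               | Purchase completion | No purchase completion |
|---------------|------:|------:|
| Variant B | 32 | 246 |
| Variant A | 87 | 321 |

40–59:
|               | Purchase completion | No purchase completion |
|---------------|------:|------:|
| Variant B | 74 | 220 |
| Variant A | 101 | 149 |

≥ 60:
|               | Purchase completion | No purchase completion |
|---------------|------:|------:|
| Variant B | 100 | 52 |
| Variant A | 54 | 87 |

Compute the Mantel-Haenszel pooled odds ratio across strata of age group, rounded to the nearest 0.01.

0.80

OR_MH = Σ(aᵢdᵢ/nᵢ) / Σ(bᵢcᵢ/nᵢ), where nᵢ is the stratum total.
Stratum 1 (< 40): n = 686; a·d/n = 32·321/686 = 14.9738; b·c/n = 246·87/686 = 31.1983
Stratum 2 (40–59): n = 544; a·d/n = 74·149/544 = 20.2684; b·c/n = 220·101/544 = 40.8456
Stratum 3 (≥ 60): n = 293; a·d/n = 100·87/293 = 29.6928; b·c/n = 52·54/293 = 9.5836
OR_MH = (14.9738 + 20.2684 + 29.6928) / (31.1983 + 40.8456 + 9.5836) = 64.9350 / 81.6275 = 0.79550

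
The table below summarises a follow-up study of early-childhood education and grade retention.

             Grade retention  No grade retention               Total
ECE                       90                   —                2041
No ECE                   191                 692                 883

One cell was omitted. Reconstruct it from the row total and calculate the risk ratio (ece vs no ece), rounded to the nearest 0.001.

0.204

The missing cell is in the exposed row: 2041 − 90 = 1951.
So a = 90, b = 1951, c = 191, d = 692.
RR = [a/(a+b)] / [c/(c+d)] = (90/2041) / (191/883) = 0.04410/0.21631 = 0.20386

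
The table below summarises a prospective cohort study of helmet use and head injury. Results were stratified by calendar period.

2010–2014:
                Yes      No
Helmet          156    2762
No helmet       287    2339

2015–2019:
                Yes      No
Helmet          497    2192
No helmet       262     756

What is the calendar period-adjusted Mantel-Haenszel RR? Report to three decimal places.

RR_MH = Σ(aᵢ·n₀ᵢ/nᵢ) / Σ(cᵢ·n₁ᵢ/nᵢ), with n₁ᵢ = aᵢ+bᵢ (exposed), n₀ᵢ = cᵢ+dᵢ (unexposed), nᵢ = n₁ᵢ+n₀ᵢ.
Stratum 1 (2010–2014): n₁ = 2918, n₀ = 2626, n = 5544; a·n₀/n = 156·2626/5544 = 73.8918; c·n₁/n = 287·2918/5544 = 151.0581
Stratum 2 (2015–2019): n₁ = 2689, n₀ = 1018, n = 3707; a·n₀/n = 497·1018/3707 = 136.4839; c·n₁/n = 262·2689/3707 = 190.0507
RR_MH = (73.8918 + 136.4839) / (151.0581 + 190.0507) = 210.3757 / 341.1088 = 0.61674

0.617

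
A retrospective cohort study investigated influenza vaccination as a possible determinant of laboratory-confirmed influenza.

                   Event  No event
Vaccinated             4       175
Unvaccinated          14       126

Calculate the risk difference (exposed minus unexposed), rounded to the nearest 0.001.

Cells: a = 4, b = 175, c = 14, d = 126.
Risk in exposed = 4/179 = 0.022346; risk in unexposed = 14/140 = 0.100000.
Risk difference = 0.022346 − 0.100000 = -0.077654

-0.078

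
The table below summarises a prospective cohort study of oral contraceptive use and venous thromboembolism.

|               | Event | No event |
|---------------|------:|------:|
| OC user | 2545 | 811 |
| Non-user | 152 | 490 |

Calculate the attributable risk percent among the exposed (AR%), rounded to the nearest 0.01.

68.78

Cells: a = 2545, b = 811, c = 152, d = 490.
Risk in exposed = 2545/3356 = 0.75834; risk in unexposed = 152/642 = 0.23676.
RR = 0.75834/0.23676 = 3.20300
AR% = (RR − 1)/RR × 100 = (3.20300 − 1)/3.20300 × 100 = 68.7793%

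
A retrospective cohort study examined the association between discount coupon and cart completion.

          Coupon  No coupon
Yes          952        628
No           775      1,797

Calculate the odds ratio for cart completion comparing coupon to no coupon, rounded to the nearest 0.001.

3.515

Reading the table with exposure as columns: a = 952 (Coupon, case), b = 775 (Coupon, non-case), c = 628 (No coupon, case), d = 1797.
OR = (a·d)/(b·c) = (952 × 1797) / (775 × 628) = 1710744 / 486700 = 3.51499
The odds of cart completion are about 3.51 times as high in the coupon group.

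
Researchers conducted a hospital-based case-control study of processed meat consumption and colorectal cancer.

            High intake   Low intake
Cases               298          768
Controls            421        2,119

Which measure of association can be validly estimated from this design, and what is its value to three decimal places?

Reading the table with exposure as columns: a = 298 (High intake, case), b = 421 (High intake, non-case), c = 768 (Low intake, case), d = 2119.
This is a hospital-based case-control study: participants were sampled on outcome status, so risks in the source population cannot be estimated directly — relative risk is not valid here. The odds ratio is the appropriate measure.
OR = (a·d)/(b·c) = (298 × 2119) / (421 × 768) = 631462 / 323328 = 1.95301

1.953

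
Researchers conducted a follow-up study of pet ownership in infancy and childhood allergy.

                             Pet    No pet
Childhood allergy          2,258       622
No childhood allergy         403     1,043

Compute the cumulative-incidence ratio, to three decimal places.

Reading the table with exposure as columns: a = 2258 (Pet, case), b = 403 (Pet, non-case), c = 622 (No pet, case), d = 1043.
Risk in exposed = 2258/2661 = 0.84855; risk in unexposed = 622/1665 = 0.37357.
RR = 0.84855 / 0.37357 = 2.27145
The risk among the exposed is 2.27 times that among the unexposed.

2.271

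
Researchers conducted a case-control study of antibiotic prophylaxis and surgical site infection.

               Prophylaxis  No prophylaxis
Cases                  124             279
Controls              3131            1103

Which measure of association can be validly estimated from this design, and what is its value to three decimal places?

Reading the table with exposure as columns: a = 124 (Prophylaxis, case), b = 3131 (Prophylaxis, non-case), c = 279 (No prophylaxis, case), d = 1103.
This is a case-control study: participants were sampled on outcome status, so risks in the source population cannot be estimated directly — relative risk is not valid here. The odds ratio is the appropriate measure.
OR = (a·d)/(b·c) = (124 × 1103) / (3131 × 279) = 136772 / 873549 = 0.15657

0.157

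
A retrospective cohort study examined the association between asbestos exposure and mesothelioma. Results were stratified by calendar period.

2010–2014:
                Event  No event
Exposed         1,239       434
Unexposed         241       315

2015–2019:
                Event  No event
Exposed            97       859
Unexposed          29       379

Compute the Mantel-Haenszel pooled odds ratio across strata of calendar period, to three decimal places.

3.099

OR_MH = Σ(aᵢdᵢ/nᵢ) / Σ(bᵢcᵢ/nᵢ), where nᵢ is the stratum total.
Stratum 1 (2010–2014): n = 2229; a·d/n = 1239·315/2229 = 175.0942; b·c/n = 434·241/2229 = 46.9242
Stratum 2 (2015–2019): n = 1364; a·d/n = 97·379/1364 = 26.9523; b·c/n = 859·29/1364 = 18.2632
OR_MH = (175.0942 + 26.9523) / (46.9242 + 18.2632) = 202.0466 / 65.1874 = 3.09947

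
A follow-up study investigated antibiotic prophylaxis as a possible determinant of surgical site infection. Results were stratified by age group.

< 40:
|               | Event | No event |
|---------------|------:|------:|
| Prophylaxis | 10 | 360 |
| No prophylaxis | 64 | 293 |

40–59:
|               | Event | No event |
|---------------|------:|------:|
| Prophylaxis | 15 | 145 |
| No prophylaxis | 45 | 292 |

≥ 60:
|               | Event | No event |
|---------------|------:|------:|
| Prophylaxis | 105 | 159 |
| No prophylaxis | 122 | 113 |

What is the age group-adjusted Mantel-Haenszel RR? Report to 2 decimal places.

0.58

RR_MH = Σ(aᵢ·n₀ᵢ/nᵢ) / Σ(cᵢ·n₁ᵢ/nᵢ), with n₁ᵢ = aᵢ+bᵢ (exposed), n₀ᵢ = cᵢ+dᵢ (unexposed), nᵢ = n₁ᵢ+n₀ᵢ.
Stratum 1 (< 40): n₁ = 370, n₀ = 357, n = 727; a·n₀/n = 10·357/727 = 4.9106; c·n₁/n = 64·370/727 = 32.5722
Stratum 2 (40–59): n₁ = 160, n₀ = 337, n = 497; a·n₀/n = 15·337/497 = 10.1710; c·n₁/n = 45·160/497 = 14.4869
Stratum 3 (≥ 60): n₁ = 264, n₀ = 235, n = 499; a·n₀/n = 105·235/499 = 49.4489; c·n₁/n = 122·264/499 = 64.5451
RR_MH = (4.9106 + 10.1710 + 49.4489) / (32.5722 + 14.4869 + 64.5451) = 64.5305 / 111.6042 = 0.57821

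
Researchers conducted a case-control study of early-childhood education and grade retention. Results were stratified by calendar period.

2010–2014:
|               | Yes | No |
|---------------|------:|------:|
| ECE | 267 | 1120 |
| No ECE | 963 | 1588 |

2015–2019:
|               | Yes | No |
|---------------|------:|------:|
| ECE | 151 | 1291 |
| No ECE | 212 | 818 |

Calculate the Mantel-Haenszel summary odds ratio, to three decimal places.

OR_MH = Σ(aᵢdᵢ/nᵢ) / Σ(bᵢcᵢ/nᵢ), where nᵢ is the stratum total.
Stratum 1 (2010–2014): n = 3938; a·d/n = 267·1588/3938 = 107.6679; b·c/n = 1120·963/3938 = 273.8852
Stratum 2 (2015–2019): n = 2472; a·d/n = 151·818/2472 = 49.9668; b·c/n = 1291·212/2472 = 110.7168
OR_MH = (107.6679 + 49.9668) / (273.8852 + 110.7168) = 157.6347 / 384.6020 = 0.40986

0.410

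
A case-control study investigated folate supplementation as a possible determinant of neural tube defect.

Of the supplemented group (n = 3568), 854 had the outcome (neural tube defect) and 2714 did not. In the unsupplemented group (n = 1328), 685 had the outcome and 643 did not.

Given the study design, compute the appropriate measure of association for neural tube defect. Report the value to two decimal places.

From the description: a = 854, b = 2714, c = 685, d = 643.
This is a case-control study: participants were sampled on outcome status, so risks in the source population cannot be estimated directly — relative risk is not valid here. The odds ratio is the appropriate measure.
OR = (a·d)/(b·c) = (854 × 643) / (2714 × 685) = 549122 / 1859090 = 0.29537

0.30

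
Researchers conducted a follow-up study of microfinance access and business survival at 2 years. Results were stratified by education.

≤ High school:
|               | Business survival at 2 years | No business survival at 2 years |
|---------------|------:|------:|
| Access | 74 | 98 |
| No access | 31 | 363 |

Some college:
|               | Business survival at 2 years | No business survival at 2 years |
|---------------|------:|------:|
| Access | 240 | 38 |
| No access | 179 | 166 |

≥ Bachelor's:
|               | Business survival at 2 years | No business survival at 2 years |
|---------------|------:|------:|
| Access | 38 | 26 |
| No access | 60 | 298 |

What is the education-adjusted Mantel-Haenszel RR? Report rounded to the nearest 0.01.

2.20

RR_MH = Σ(aᵢ·n₀ᵢ/nᵢ) / Σ(cᵢ·n₁ᵢ/nᵢ), with n₁ᵢ = aᵢ+bᵢ (exposed), n₀ᵢ = cᵢ+dᵢ (unexposed), nᵢ = n₁ᵢ+n₀ᵢ.
Stratum 1 (≤ High school): n₁ = 172, n₀ = 394, n = 566; a·n₀/n = 74·394/566 = 51.5124; c·n₁/n = 31·172/566 = 9.4205
Stratum 2 (Some college): n₁ = 278, n₀ = 345, n = 623; a·n₀/n = 240·345/623 = 132.9053; c·n₁/n = 179·278/623 = 79.8748
Stratum 3 (≥ Bachelor's): n₁ = 64, n₀ = 358, n = 422; a·n₀/n = 38·358/422 = 32.2370; c·n₁/n = 60·64/422 = 9.0995
RR_MH = (51.5124 + 132.9053 + 32.2370) / (9.4205 + 79.8748 + 9.0995) = 216.6546 / 98.3948 = 2.20189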